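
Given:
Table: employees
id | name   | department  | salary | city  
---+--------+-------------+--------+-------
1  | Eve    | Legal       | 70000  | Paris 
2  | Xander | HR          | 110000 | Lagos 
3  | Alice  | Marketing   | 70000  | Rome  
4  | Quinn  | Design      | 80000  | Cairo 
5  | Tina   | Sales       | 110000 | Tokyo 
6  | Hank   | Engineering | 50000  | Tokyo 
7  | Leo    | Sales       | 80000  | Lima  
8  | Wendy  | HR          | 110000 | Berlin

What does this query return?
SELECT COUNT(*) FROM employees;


COUNT(*) counts all rows

8


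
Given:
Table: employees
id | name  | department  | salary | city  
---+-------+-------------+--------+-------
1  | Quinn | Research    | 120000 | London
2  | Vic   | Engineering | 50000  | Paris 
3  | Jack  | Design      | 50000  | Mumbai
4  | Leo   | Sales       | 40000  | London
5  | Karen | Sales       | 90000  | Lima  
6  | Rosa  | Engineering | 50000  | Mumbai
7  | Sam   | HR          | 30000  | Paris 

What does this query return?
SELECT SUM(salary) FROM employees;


SUM(salary) = 120000 + 50000 + 50000 + 40000 + 90000 + 50000 + 30000 = 430000

430000


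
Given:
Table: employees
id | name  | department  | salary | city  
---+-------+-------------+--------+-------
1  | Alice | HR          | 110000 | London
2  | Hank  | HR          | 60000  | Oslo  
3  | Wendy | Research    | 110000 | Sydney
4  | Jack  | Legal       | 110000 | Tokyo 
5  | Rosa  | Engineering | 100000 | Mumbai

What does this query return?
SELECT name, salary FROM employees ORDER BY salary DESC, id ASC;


Sorting by salary DESC, then id ASC for ties

5 rows:
Alice, 110000
Wendy, 110000
Jack, 110000
Rosa, 100000
Hank, 60000


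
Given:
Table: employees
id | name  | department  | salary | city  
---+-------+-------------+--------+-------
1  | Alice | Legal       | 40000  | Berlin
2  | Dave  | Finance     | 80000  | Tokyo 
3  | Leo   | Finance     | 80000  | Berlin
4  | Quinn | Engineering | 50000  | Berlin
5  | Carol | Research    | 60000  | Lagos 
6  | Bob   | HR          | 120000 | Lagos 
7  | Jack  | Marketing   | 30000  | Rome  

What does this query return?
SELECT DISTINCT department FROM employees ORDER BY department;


All 'department' values (row order): Legal, Finance, Finance, Engineering, Research, HR, Marketing
Removing duplicates leaves 6 unique value(s).

6 values:
Engineering
Finance
HR
Legal
Marketing
Research


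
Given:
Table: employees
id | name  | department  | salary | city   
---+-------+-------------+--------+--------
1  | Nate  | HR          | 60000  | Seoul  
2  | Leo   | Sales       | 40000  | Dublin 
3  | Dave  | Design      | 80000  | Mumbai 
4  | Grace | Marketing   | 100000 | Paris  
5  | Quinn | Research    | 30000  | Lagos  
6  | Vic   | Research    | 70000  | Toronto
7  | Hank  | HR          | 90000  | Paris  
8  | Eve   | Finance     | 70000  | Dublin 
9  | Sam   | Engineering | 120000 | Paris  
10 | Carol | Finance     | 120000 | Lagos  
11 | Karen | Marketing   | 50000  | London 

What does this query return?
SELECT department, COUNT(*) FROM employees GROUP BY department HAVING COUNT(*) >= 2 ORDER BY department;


Groups with count >= 2:
  Finance: 2 -> PASS
  HR: 2 -> PASS
  Marketing: 2 -> PASS
  Research: 2 -> PASS
  Design: 1 -> filtered out
  Engineering: 1 -> filtered out
  Sales: 1 -> filtered out


4 groups:
Finance, 2
HR, 2
Marketing, 2
Research, 2


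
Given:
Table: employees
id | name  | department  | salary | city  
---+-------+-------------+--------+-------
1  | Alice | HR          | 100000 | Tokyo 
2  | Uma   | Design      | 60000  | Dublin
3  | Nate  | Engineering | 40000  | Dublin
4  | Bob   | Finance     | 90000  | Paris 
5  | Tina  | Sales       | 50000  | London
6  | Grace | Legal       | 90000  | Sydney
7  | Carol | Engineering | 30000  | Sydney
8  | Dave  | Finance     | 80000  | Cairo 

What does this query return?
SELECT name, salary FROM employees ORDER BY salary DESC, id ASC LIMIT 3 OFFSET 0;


Sort by salary DESC (id ASC tiebreak), then skip 0 and take 3
Rows 1 through 3

3 rows:
Alice, 100000
Bob, 90000
Grace, 90000


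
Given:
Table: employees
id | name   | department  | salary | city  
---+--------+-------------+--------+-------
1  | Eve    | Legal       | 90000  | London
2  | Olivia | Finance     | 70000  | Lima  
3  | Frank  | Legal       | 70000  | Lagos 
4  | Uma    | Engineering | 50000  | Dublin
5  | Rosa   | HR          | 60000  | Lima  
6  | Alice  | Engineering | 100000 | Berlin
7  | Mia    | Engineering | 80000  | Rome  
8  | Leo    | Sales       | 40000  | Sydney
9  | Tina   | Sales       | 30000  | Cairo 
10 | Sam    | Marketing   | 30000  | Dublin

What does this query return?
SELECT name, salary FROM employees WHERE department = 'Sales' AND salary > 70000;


Filtering: department = 'Sales' AND salary > 70000
Matching: 0 rows

Empty result set (0 rows)


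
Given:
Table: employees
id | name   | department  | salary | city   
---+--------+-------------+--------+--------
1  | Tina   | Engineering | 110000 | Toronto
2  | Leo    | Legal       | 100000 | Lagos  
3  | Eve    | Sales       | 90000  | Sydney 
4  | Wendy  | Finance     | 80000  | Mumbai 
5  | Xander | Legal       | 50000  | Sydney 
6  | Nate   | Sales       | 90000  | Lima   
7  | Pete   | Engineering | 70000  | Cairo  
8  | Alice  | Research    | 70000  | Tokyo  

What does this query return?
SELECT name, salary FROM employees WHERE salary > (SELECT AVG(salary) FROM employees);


Subquery: AVG(salary) = 82500.0
Filtering: salary > 82500.0
  Tina (110000) -> MATCH
  Leo (100000) -> MATCH
  Eve (90000) -> MATCH
  Nate (90000) -> MATCH


4 rows:
Tina, 110000
Leo, 100000
Eve, 90000
Nate, 90000


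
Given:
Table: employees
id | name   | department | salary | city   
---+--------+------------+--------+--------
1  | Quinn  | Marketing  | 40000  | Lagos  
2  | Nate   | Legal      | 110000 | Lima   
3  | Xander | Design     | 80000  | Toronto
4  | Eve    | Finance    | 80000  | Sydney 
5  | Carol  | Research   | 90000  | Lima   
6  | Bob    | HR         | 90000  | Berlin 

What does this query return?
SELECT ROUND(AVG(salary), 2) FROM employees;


SUM(salary) = 490000
COUNT = 6
ROUND(AVG, 2) = ROUND(490000 / 6, 2) = 81666.67

81666.67


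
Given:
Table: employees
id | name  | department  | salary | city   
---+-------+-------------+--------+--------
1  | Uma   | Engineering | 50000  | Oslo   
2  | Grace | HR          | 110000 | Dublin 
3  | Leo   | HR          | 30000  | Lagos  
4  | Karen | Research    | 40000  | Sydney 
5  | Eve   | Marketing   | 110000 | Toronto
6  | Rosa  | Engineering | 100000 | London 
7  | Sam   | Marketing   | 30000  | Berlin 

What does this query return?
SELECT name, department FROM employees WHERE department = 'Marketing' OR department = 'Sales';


Filtering: department = 'Marketing' OR 'Sales'
Matching: 2 rows

2 rows:
Eve, Marketing
Sam, Marketing


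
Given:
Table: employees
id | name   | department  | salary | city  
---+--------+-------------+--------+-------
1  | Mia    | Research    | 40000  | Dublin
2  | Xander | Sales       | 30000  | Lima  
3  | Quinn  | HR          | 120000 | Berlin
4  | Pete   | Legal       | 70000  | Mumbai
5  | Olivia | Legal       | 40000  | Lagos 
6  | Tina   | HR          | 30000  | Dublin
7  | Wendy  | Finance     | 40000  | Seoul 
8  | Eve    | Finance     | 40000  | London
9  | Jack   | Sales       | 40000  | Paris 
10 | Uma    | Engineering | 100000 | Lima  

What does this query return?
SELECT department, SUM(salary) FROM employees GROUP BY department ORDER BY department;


Summing salary within each department:
  Engineering: 100000 = 100000
  Finance: 40000 + 40000 = 80000
  HR: 120000 + 30000 = 150000
  Legal: 70000 + 40000 = 110000
  Research: 40000 = 40000
  Sales: 30000 + 40000 = 70000


6 groups:
Engineering, 100000
Finance, 80000
HR, 150000
Legal, 110000
Research, 40000
Sales, 70000


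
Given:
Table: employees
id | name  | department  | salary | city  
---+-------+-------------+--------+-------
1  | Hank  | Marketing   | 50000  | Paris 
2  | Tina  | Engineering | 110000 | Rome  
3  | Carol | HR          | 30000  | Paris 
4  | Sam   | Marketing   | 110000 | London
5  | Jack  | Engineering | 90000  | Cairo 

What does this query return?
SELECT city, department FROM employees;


Projecting columns: city, department

5 rows:
Paris, Marketing
Rome, Engineering
Paris, HR
London, Marketing
Cairo, Engineering


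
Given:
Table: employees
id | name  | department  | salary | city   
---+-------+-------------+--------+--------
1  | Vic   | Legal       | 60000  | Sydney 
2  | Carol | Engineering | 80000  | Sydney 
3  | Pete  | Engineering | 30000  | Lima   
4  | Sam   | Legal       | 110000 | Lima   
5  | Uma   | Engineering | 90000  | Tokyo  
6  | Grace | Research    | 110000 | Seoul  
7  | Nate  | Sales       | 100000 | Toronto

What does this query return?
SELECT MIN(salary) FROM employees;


Salaries: 60000, 80000, 30000, 110000, 90000, 110000, 100000
MIN = 30000

30000


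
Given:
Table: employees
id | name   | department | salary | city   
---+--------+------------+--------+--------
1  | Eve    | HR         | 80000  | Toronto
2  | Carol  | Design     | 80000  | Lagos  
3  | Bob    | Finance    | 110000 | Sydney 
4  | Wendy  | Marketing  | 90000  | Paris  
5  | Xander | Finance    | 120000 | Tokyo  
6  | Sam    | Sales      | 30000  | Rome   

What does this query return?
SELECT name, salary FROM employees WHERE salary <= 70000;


Filtering: salary <= 70000
Matching: 1 rows

1 rows:
Sam, 30000


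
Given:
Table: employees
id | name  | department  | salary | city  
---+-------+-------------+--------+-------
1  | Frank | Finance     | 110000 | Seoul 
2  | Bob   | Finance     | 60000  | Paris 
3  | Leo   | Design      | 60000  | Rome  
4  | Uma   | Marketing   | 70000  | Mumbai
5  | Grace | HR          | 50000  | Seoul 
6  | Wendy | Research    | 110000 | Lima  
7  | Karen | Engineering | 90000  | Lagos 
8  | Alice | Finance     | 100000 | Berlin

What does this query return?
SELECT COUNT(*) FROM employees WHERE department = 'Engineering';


Counting rows where department = 'Engineering'
  Karen -> MATCH


1


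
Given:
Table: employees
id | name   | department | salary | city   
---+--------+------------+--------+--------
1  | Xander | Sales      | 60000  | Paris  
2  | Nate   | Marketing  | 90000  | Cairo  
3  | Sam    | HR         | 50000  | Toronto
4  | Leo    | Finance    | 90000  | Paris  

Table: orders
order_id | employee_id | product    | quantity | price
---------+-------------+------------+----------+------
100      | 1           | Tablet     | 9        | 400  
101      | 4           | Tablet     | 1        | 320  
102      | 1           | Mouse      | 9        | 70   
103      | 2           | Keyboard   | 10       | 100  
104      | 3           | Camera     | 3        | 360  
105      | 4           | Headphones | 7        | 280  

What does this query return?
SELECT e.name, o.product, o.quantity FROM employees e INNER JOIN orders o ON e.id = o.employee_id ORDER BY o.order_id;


Joining employees.id = orders.employee_id:
  employee Xander (id=1) -> order Tablet
  employee Leo (id=4) -> order Tablet
  employee Xander (id=1) -> order Mouse
  employee Nate (id=2) -> order Keyboard
  employee Sam (id=3) -> order Camera
  employee Leo (id=4) -> order Headphones


6 rows:
Xander, Tablet, 9
Leo, Tablet, 1
Xander, Mouse, 9
Nate, Keyboard, 10
Sam, Camera, 3
Leo, Headphones, 7


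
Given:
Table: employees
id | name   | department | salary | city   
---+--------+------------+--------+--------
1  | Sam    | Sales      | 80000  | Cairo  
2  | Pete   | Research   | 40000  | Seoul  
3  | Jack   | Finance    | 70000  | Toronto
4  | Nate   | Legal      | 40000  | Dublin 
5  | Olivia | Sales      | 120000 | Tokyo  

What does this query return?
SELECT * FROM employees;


SELECT * returns all 5 rows with all columns

5 rows:
1, Sam, Sales, 80000, Cairo
2, Pete, Research, 40000, Seoul
3, Jack, Finance, 70000, Toronto
4, Nate, Legal, 40000, Dublin
5, Olivia, Sales, 120000, Tokyo


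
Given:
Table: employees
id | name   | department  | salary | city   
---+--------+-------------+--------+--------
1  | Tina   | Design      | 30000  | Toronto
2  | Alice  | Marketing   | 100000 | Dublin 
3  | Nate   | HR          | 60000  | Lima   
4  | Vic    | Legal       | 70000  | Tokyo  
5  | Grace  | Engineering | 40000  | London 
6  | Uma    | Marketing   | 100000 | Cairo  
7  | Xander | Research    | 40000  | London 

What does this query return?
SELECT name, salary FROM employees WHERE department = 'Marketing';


Filtering: department = 'Marketing'
Matching rows: 2

2 rows:
Alice, 100000
Uma, 100000


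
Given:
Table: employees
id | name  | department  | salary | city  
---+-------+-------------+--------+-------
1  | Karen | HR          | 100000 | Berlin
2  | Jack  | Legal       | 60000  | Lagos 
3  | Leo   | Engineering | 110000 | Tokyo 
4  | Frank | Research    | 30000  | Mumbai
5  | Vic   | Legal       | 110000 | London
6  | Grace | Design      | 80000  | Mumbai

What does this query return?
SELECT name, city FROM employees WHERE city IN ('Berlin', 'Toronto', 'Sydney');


Filtering: city IN ('Berlin', 'Toronto', 'Sydney')
Matching: 1 rows

1 rows:
Karen, Berlin


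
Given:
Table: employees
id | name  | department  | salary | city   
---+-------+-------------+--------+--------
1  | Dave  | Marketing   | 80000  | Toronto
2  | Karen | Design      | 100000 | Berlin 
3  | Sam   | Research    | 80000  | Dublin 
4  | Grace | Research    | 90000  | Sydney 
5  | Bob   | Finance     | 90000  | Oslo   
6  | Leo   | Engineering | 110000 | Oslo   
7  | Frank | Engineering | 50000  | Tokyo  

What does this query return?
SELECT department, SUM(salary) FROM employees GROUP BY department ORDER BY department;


Summing salary within each department:
  Design: 100000 = 100000
  Engineering: 110000 + 50000 = 160000
  Finance: 90000 = 90000
  Marketing: 80000 = 80000
  Research: 80000 + 90000 = 170000


5 groups:
Design, 100000
Engineering, 160000
Finance, 90000
Marketing, 80000
Research, 170000


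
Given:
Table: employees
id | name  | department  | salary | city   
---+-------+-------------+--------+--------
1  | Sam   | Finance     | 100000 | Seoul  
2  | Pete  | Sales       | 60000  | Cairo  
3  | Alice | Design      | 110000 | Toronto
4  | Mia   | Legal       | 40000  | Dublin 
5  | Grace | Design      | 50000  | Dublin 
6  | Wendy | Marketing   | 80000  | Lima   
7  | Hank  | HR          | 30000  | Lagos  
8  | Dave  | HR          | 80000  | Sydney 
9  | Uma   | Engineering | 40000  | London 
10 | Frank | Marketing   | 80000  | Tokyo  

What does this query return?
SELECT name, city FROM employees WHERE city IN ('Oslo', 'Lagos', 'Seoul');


Filtering: city IN ('Oslo', 'Lagos', 'Seoul')
Matching: 2 rows

2 rows:
Sam, Seoul
Hank, Lagos


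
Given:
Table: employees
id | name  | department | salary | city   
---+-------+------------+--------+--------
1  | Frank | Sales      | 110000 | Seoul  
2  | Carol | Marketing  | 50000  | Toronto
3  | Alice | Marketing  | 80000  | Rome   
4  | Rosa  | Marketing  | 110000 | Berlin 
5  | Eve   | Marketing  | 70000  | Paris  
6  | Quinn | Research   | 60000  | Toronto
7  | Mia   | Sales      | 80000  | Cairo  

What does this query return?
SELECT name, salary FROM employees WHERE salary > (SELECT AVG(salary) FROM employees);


Subquery: AVG(salary) = 80000.0
Filtering: salary > 80000.0
  Frank (110000) -> MATCH
  Rosa (110000) -> MATCH


2 rows:
Frank, 110000
Rosa, 110000


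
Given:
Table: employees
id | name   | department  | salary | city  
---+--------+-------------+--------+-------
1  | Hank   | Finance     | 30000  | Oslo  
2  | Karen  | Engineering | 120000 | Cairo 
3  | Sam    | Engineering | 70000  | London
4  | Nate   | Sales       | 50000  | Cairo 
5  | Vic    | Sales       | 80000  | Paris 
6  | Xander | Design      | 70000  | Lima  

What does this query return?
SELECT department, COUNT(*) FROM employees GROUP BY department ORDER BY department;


Assigning each row to its department group:
  Hank -> Finance
  Karen -> Engineering
  Sam -> Engineering
  Nate -> Sales
  Vic -> Sales
  Xander -> Design


4 groups:
Design, 1
Engineering, 2
Finance, 1
Sales, 2


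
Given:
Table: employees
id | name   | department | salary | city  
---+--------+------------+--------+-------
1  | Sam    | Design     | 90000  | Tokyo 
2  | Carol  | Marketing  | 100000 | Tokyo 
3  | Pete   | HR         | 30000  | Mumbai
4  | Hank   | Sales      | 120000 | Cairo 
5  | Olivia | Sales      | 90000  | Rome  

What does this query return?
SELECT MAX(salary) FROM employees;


Salaries: 90000, 100000, 30000, 120000, 90000
MAX = 120000

120000


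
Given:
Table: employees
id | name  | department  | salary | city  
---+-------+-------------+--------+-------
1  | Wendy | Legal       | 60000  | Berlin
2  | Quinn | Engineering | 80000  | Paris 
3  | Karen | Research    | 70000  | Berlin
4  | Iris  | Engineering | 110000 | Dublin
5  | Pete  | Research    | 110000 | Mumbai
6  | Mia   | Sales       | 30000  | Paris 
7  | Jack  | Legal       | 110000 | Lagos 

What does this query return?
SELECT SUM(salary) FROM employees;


SUM(salary) = 60000 + 80000 + 70000 + 110000 + 110000 + 30000 + 110000 = 570000

570000


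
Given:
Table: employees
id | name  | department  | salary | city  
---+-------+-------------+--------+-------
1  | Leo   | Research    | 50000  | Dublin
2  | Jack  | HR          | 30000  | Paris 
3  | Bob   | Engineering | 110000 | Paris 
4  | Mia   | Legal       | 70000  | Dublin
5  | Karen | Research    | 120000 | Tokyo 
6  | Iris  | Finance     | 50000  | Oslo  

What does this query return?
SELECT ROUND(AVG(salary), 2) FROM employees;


SUM(salary) = 430000
COUNT = 6
ROUND(AVG, 2) = ROUND(430000 / 6, 2) = 71666.67

71666.67


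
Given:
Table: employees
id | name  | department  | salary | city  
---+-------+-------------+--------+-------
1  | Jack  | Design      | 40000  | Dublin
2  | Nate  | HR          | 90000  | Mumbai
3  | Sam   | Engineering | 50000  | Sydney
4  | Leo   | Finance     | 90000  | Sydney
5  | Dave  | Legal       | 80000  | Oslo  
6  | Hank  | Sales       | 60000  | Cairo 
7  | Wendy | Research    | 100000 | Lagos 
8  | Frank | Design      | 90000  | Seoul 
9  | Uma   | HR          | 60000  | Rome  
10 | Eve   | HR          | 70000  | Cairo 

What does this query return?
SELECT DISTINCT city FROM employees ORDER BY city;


All 'city' values (row order): Dublin, Mumbai, Sydney, Sydney, Oslo, Cairo, Lagos, Seoul, Rome, Cairo
Removing duplicates leaves 8 unique value(s).

8 values:
Cairo
Dublin
Lagos
Mumbai
Oslo
Rome
Seoul
Sydney


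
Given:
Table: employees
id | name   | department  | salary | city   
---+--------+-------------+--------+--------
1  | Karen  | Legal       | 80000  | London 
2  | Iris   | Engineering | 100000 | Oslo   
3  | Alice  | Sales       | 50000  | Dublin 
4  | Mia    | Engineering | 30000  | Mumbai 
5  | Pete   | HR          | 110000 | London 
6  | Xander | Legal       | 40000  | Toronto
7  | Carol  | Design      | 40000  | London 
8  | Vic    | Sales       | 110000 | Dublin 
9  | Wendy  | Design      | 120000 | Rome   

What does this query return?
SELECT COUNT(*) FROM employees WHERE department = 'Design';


Counting rows where department = 'Design'
  Carol -> MATCH
  Wendy -> MATCH


2


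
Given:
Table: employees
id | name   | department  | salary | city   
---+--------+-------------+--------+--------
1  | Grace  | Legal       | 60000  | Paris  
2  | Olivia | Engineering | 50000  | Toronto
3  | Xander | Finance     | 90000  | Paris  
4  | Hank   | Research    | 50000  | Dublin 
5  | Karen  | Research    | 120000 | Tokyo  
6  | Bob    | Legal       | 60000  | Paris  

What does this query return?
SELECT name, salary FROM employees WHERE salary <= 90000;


Filtering: salary <= 90000
Matching: 5 rows

5 rows:
Grace, 60000
Olivia, 50000
Xander, 90000
Hank, 50000
Bob, 60000


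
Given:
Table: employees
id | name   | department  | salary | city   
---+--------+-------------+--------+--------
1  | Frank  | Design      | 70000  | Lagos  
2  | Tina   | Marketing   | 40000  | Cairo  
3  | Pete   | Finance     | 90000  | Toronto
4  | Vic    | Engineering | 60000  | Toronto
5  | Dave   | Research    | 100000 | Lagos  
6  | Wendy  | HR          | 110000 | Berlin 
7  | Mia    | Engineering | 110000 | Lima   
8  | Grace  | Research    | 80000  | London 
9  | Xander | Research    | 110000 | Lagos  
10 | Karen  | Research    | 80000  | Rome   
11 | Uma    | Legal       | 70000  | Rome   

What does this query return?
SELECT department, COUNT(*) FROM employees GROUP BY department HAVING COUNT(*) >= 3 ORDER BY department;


Groups with count >= 3:
  Research: 4 -> PASS
  Design: 1 -> filtered out
  Engineering: 2 -> filtered out
  Finance: 1 -> filtered out
  HR: 1 -> filtered out
  Legal: 1 -> filtered out
  Marketing: 1 -> filtered out


1 groups:
Research, 4


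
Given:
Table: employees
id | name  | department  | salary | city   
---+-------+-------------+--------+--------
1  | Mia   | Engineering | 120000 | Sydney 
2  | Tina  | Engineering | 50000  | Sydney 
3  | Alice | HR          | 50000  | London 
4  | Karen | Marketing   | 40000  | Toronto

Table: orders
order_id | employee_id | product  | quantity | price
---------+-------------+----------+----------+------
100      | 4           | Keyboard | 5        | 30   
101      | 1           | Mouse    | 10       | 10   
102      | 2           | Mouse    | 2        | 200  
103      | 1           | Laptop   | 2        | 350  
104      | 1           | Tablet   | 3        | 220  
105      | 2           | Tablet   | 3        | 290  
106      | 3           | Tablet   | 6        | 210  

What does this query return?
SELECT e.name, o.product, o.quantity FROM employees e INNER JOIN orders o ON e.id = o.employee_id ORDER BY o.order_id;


Joining employees.id = orders.employee_id:
  employee Karen (id=4) -> order Keyboard
  employee Mia (id=1) -> order Mouse
  employee Tina (id=2) -> order Mouse
  employee Mia (id=1) -> order Laptop
  employee Mia (id=1) -> order Tablet
  employee Tina (id=2) -> order Tablet
  employee Alice (id=3) -> order Tablet


7 rows:
Karen, Keyboard, 5
Mia, Mouse, 10
Tina, Mouse, 2
Mia, Laptop, 2
Mia, Tablet, 3
Tina, Tablet, 3
Alice, Tablet, 6


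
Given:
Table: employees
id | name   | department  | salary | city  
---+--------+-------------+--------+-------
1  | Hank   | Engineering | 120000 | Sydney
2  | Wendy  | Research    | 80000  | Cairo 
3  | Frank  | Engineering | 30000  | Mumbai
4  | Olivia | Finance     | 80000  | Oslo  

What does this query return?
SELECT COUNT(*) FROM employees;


COUNT(*) counts all rows

4


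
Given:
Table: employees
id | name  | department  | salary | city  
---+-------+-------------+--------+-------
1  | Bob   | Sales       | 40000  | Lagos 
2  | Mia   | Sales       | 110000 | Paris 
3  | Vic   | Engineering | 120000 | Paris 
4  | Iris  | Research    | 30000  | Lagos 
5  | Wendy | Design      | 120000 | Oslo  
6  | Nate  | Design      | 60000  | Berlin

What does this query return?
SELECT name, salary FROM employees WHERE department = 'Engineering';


Filtering: department = 'Engineering'
Matching rows: 1

1 rows:
Vic, 120000


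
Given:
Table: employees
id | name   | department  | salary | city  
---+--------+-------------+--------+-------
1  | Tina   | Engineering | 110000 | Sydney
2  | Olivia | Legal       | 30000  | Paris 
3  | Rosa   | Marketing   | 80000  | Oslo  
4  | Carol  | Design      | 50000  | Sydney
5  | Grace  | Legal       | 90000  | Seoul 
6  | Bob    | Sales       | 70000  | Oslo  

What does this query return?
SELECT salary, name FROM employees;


Projecting columns: salary, name

6 rows:
110000, Tina
30000, Olivia
80000, Rosa
50000, Carol
90000, Grace
70000, Bob


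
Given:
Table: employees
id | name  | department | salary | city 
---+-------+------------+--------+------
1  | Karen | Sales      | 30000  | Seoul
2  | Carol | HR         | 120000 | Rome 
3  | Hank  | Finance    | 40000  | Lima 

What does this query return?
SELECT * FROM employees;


SELECT * returns all 3 rows with all columns

3 rows:
1, Karen, Sales, 30000, Seoul
2, Carol, HR, 120000, Rome
3, Hank, Finance, 40000, Lima


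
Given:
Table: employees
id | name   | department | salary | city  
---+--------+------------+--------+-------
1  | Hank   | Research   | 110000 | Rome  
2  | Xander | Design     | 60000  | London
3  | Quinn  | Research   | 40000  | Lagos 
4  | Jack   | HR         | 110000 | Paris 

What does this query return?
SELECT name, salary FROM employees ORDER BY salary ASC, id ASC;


Sorting by salary ASC, then id ASC for ties

4 rows:
Quinn, 40000
Xander, 60000
Hank, 110000
Jack, 110000


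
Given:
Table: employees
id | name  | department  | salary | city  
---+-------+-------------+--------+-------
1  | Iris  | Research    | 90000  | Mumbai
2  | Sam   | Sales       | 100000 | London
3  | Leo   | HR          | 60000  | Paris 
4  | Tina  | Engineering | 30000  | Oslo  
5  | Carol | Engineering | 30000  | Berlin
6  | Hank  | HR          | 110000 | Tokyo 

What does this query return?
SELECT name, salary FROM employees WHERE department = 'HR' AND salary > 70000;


Filtering: department = 'HR' AND salary > 70000
Matching: 1 rows

1 rows:
Hank, 110000


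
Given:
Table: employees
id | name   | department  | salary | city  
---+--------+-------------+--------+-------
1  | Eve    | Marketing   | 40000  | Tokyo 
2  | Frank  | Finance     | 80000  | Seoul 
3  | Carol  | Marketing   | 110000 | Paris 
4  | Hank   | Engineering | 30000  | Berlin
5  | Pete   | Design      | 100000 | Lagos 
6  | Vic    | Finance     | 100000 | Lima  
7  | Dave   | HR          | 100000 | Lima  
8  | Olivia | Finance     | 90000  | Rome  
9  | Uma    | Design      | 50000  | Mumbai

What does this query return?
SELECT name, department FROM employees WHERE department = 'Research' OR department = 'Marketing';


Filtering: department = 'Research' OR 'Marketing'
Matching: 2 rows

2 rows:
Eve, Marketing
Carol, Marketing


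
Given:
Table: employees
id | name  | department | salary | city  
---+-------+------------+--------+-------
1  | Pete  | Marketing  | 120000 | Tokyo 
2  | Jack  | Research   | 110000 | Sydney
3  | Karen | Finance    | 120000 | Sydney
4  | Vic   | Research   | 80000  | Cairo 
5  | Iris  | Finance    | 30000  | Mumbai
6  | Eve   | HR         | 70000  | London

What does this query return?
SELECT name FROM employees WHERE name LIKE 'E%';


LIKE 'E%' matches names starting with 'E'
Matching: 1

1 rows:
Eve


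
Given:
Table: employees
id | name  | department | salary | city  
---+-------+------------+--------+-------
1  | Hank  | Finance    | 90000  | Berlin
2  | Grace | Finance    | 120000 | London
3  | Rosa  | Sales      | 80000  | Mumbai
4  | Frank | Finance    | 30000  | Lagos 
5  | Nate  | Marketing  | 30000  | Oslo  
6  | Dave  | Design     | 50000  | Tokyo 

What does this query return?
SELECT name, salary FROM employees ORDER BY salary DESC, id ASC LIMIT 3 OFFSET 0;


Sort by salary DESC (id ASC tiebreak), then skip 0 and take 3
Rows 1 through 3

3 rows:
Grace, 120000
Hank, 90000
Rosa, 80000


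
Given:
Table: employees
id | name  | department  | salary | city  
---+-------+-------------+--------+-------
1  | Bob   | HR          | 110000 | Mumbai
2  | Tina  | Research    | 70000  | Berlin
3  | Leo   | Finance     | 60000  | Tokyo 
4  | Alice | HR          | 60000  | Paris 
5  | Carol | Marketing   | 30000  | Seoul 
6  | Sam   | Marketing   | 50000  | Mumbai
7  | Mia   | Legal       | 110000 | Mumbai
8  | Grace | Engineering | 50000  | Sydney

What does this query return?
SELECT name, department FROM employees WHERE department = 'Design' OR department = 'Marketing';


Filtering: department = 'Design' OR 'Marketing'
Matching: 2 rows

2 rows:
Carol, Marketing
Sam, Marketing


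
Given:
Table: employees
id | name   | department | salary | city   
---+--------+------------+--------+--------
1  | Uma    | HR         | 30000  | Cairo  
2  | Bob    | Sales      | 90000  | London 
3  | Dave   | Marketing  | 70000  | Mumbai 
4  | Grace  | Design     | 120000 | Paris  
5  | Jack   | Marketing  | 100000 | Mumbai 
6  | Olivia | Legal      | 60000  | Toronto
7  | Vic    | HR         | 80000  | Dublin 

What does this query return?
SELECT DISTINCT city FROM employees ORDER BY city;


All 'city' values (row order): Cairo, London, Mumbai, Paris, Mumbai, Toronto, Dublin
Removing duplicates leaves 6 unique value(s).

6 values:
Cairo
Dublin
London
Mumbai
Paris
Toronto


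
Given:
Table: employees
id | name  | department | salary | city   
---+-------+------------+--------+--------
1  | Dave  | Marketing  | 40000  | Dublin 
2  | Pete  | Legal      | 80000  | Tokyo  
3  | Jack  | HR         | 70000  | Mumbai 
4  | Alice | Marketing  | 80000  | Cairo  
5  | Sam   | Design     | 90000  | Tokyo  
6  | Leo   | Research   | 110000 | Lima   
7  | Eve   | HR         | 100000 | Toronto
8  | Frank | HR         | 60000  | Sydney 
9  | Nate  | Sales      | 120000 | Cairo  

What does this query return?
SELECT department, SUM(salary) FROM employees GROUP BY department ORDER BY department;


Summing salary within each department:
  Design: 90000 = 90000
  HR: 70000 + 100000 + 60000 = 230000
  Legal: 80000 = 80000
  Marketing: 40000 + 80000 = 120000
  Research: 110000 = 110000
  Sales: 120000 = 120000


6 groups:
Design, 90000
HR, 230000
Legal, 80000
Marketing, 120000
Research, 110000
Sales, 120000


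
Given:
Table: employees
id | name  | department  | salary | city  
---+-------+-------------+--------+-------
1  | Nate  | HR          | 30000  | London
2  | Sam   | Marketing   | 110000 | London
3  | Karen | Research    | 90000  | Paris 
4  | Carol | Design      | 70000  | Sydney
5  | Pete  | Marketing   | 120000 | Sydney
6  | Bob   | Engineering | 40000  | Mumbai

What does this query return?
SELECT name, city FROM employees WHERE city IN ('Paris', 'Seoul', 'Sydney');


Filtering: city IN ('Paris', 'Seoul', 'Sydney')
Matching: 3 rows

3 rows:
Karen, Paris
Carol, Sydney
Pete, Sydney


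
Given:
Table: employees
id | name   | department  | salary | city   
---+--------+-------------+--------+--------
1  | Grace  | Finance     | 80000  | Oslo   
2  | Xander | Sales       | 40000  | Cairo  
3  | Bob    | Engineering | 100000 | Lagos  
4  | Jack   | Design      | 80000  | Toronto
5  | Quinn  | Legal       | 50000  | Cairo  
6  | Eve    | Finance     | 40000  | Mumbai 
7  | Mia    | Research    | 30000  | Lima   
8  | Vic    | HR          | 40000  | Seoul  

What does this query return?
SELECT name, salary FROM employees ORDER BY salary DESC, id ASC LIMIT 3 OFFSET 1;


Sort by salary DESC (id ASC tiebreak), then skip 1 and take 3
Rows 2 through 4

3 rows:
Grace, 80000
Jack, 80000
Quinn, 50000


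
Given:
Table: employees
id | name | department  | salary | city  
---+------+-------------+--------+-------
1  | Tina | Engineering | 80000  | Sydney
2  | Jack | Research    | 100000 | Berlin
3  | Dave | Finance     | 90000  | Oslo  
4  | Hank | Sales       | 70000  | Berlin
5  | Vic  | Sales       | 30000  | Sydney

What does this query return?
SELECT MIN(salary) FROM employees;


Salaries: 80000, 100000, 90000, 70000, 30000
MIN = 30000

30000


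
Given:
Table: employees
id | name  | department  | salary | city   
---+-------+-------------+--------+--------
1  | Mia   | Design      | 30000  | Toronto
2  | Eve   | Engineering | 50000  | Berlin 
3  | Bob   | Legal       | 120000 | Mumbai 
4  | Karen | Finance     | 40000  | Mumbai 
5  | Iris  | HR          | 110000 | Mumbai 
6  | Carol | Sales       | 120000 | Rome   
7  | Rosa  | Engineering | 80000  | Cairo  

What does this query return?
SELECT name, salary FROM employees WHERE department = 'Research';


Filtering: department = 'Research'
Matching rows: 0

Empty result set (0 rows)


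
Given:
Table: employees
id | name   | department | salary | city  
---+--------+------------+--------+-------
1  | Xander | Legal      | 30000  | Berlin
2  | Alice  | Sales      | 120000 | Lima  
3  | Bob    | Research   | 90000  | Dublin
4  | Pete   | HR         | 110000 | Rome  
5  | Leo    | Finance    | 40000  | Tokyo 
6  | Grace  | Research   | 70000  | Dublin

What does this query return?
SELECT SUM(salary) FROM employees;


SUM(salary) = 30000 + 120000 + 90000 + 110000 + 40000 + 70000 = 460000

460000


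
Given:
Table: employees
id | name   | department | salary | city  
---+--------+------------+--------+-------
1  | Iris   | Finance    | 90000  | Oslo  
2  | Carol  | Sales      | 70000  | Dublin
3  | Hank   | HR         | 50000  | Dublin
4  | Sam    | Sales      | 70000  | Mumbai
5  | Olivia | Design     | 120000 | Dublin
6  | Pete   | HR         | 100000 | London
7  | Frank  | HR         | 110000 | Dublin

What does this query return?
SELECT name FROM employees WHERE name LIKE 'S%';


LIKE 'S%' matches names starting with 'S'
Matching: 1

1 rows:
Sam


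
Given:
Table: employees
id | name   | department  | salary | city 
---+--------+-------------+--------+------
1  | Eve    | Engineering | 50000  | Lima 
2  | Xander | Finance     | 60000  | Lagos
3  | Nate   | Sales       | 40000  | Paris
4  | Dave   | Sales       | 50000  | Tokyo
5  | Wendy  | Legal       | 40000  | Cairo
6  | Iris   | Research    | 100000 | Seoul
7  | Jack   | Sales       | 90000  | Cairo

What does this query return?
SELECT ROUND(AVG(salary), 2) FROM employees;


SUM(salary) = 430000
COUNT = 7
ROUND(AVG, 2) = ROUND(430000 / 7, 2) = 61428.57

61428.57


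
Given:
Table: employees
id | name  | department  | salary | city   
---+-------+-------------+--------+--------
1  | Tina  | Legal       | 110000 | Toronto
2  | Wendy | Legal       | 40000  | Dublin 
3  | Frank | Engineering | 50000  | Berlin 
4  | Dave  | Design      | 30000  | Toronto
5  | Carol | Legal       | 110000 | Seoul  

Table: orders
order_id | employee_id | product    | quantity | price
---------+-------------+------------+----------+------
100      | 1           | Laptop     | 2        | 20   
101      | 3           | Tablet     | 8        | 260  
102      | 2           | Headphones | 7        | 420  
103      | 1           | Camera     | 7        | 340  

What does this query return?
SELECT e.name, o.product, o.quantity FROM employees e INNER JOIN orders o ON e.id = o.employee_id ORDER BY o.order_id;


Joining employees.id = orders.employee_id:
  employee Tina (id=1) -> order Laptop
  employee Frank (id=3) -> order Tablet
  employee Wendy (id=2) -> order Headphones
  employee Tina (id=1) -> order Camera


4 rows:
Tina, Laptop, 2
Frank, Tablet, 8
Wendy, Headphones, 7
Tina, Camera, 7


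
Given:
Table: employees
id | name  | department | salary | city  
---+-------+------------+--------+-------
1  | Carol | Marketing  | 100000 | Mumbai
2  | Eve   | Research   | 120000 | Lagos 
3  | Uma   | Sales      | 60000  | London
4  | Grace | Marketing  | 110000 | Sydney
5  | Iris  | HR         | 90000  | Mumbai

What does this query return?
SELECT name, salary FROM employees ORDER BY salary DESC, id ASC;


Sorting by salary DESC, then id ASC for ties

5 rows:
Eve, 120000
Grace, 110000
Carol, 100000
Iris, 90000
Uma, 60000


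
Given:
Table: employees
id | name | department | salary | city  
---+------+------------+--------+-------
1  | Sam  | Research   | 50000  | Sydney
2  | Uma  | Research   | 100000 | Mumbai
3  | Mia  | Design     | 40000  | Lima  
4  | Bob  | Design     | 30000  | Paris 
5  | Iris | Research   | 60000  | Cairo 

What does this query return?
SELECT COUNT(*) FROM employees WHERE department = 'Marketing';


Counting rows where department = 'Marketing'


0


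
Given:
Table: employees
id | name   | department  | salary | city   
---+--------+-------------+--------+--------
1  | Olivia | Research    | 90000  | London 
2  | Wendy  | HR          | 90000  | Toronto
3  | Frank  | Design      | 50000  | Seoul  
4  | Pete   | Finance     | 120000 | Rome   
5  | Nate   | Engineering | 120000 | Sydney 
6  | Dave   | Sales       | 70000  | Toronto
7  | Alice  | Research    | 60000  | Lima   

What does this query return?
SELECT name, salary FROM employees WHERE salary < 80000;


Filtering: salary < 80000
Matching: 3 rows

3 rows:
Frank, 50000
Dave, 70000
Alice, 60000


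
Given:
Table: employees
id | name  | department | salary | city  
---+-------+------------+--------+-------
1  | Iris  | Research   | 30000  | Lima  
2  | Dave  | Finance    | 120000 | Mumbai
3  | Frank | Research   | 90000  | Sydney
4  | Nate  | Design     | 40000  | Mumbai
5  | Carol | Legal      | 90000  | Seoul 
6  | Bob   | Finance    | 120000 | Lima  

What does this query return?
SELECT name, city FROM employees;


Projecting columns: name, city

6 rows:
Iris, Lima
Dave, Mumbai
Frank, Sydney
Nate, Mumbai
Carol, Seoul
Bob, Lima


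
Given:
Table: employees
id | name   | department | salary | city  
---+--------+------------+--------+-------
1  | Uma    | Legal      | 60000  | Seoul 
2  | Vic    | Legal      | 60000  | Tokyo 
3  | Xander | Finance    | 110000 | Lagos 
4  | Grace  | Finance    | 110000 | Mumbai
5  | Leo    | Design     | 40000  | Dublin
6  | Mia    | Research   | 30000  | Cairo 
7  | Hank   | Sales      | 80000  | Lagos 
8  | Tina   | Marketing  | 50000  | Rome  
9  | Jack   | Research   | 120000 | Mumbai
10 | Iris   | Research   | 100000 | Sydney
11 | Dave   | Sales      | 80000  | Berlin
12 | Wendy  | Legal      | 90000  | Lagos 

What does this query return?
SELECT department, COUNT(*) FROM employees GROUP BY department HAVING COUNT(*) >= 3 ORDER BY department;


Groups with count >= 3:
  Legal: 3 -> PASS
  Research: 3 -> PASS
  Design: 1 -> filtered out
  Finance: 2 -> filtered out
  Marketing: 1 -> filtered out
  Sales: 2 -> filtered out


2 groups:
Legal, 3
Research, 3


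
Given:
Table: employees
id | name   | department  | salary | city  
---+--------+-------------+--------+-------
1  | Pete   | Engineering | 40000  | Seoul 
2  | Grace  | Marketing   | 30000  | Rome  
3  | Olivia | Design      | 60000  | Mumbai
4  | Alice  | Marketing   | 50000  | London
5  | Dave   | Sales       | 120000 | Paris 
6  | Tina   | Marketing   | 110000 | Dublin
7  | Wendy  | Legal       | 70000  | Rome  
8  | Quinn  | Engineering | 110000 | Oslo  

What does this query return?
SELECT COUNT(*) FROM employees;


COUNT(*) counts all rows

8


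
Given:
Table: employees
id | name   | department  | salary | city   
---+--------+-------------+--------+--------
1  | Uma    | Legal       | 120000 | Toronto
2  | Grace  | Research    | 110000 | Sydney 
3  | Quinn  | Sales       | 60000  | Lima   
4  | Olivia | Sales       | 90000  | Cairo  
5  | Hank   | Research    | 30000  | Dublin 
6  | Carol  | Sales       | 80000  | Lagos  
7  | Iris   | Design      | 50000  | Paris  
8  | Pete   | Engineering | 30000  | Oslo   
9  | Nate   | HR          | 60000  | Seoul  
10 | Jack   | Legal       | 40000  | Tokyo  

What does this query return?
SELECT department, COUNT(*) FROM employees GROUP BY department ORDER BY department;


Assigning each row to its department group:
  Uma -> Legal
  Grace -> Research
  Quinn -> Sales
  Olivia -> Sales
  Hank -> Research
  Carol -> Sales
  Iris -> Design
  Pete -> Engineering
  Nate -> HR
  Jack -> Legal


6 groups:
Design, 1
Engineering, 1
HR, 1
Legal, 2
Research, 2
Sales, 3


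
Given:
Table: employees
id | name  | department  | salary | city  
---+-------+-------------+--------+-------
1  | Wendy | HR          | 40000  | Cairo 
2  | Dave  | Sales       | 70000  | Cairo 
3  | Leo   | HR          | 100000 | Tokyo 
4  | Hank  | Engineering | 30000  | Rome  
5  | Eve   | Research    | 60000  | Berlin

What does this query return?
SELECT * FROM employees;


SELECT * returns all 5 rows with all columns

5 rows:
1, Wendy, HR, 40000, Cairo
2, Dave, Sales, 70000, Cairo
3, Leo, HR, 100000, Tokyo
4, Hank, Engineering, 30000, Rome
5, Eve, Research, 60000, Berlin


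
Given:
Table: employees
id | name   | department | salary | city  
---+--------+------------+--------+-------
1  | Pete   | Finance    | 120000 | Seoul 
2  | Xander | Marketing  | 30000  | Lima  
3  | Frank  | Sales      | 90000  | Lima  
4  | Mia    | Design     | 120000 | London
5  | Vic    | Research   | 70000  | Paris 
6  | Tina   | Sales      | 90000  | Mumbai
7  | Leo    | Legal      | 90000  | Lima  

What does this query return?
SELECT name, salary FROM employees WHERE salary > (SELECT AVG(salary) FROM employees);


Subquery: AVG(salary) = 87142.86
Filtering: salary > 87142.86
  Pete (120000) -> MATCH
  Frank (90000) -> MATCH
  Mia (120000) -> MATCH
  Tina (90000) -> MATCH
  Leo (90000) -> MATCH


5 rows:
Pete, 120000
Frank, 90000
Mia, 120000
Tina, 90000
Leo, 90000
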